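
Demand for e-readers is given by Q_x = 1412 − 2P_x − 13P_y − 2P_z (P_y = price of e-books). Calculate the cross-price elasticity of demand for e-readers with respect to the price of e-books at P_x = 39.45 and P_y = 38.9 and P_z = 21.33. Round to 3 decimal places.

-0.644

At P_x = 39.45 and P_y = 38.9 and P_z = 21.33: Q_x = 784.74.
∂Q_x/∂P_y = -13.
ε = (∂Q_x/∂P_y)(P_y/Q_x) = -13 × (38.9/784.74) ≈ -0.644.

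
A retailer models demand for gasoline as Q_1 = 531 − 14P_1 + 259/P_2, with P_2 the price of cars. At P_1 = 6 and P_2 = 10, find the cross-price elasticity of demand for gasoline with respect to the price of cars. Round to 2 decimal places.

At P_1 = 6 and P_2 = 10: Q_1 = 472.9.
∂Q_1/∂P_2 = −259/P_2² = -2.5900.
ε = (∂Q_1/∂P_2)(P_2/Q_1) = -2.5900 × (10/472.9) ≈ -0.05.

-0.05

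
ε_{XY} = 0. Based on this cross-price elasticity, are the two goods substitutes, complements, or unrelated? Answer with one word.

unrelated

ε = 0: demand for good X does not respond to good Y's price; the goods are unrelated.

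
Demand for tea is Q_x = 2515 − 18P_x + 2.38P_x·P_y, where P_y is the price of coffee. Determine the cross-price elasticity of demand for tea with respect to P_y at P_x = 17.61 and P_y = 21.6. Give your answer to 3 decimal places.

At P_x = 17.61 and P_y = 21.6: Q_x = 3103.315.
∂Q_x/∂P_y = 2.38P_x = 2.38(17.61) = 41.9118.
ε = (∂Q_x/∂P_y)(P_y/Q_x) = 41.9118 × (21.6/3103.315) ≈ 0.292.
ε > 0: substitutes.

0.292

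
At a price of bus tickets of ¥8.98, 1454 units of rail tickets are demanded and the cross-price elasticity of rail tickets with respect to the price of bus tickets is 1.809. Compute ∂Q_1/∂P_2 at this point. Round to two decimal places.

292.90

ε = (∂Q_1/∂P_2)·(P_2/Q_1) ⇒ ∂Q_1/∂P_2 = ε·Q_1/P_2 = 1.809 × 1454/8.98 ≈ 292.90.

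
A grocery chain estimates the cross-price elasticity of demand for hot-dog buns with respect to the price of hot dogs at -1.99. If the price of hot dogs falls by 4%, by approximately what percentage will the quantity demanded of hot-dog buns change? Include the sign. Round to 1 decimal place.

%ΔQ ≈ ε × %ΔP of hot dogs = -1.99 × (-4%) = 8.0%.

8.0%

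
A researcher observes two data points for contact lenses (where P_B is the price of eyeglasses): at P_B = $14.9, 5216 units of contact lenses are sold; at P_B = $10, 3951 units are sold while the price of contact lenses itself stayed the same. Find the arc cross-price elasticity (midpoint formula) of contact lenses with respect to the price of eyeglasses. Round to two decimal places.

0.70

ΔQ_A = 3951 − 5216 = -1265; ΔP_B = 10 − 14.9 = -4.9.
Midpoints: Q̄_A = 4583.5, P̄_B = 12.45.
ε = (ΔQ_A/Q̄_A)/(ΔP_B/P̄_B) = (-1265/4583.5)/(-4.9/12.45) ≈ 0.70.
ε > 0: contact lenses and eyeglasses are substitutes.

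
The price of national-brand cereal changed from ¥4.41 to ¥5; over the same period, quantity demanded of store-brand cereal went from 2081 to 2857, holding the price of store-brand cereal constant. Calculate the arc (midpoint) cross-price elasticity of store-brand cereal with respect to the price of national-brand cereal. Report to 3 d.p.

ΔQ_A = 2857 − 2081 = 776; ΔP_B = 5 − 4.41 = 0.59.
Midpoints: Q̄_A = 2469.0, P̄_B = 4.71.
ε = (ΔQ_A/Q̄_A)/(ΔP_B/P̄_B) = (776/2469.0)/(0.59/4.71) ≈ 2.506.
ε > 0: store-brand cereal and national-brand cereal are substitutes.

2.506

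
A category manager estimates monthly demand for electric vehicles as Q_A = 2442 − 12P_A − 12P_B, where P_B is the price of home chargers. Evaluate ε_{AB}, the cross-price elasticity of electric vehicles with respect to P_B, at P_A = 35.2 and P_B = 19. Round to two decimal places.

-0.13

At P_A = 35.2 and P_B = 19: Q_A = 1791.6.
∂Q_A/∂P_B = -12.
ε = (∂Q_A/∂P_B)(P_B/Q_A) = -12 × (19/1791.6) ≈ -0.13.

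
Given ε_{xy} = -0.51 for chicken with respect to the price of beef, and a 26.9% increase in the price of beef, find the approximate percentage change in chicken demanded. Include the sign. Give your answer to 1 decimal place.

%ΔQ ≈ ε × %ΔP of beef = -0.51 × (26.9%) = -13.7%.
Demand for chicken falls by about 13.7%.

-13.7%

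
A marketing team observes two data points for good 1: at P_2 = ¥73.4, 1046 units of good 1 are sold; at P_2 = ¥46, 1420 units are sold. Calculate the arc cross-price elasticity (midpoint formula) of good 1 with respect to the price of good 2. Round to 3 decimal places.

ΔQ_1 = 1420 − 1046 = 374; ΔP_2 = 46 − 73.4 = -27.4.
Midpoints: Q̄_1 = 1233.0, P̄_2 = 59.70.
ε = (ΔQ_1/Q̄_1)/(ΔP_2/P̄_2) = (374/1233.0)/(-27.4/59.70) ≈ -0.661.
ε < 0: good 1 and good 2 are complements.

-0.661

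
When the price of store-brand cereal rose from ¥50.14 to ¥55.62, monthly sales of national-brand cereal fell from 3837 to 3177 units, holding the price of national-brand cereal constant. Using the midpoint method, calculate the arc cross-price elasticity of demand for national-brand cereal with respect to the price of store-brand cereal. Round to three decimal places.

-1.816

ΔQ_A = 3177 − 3837 = -660; ΔP_B = 55.62 − 50.14 = 5.48.
Midpoints: Q̄_A = 3507.0, P̄_B = 52.88.
ε = (ΔQ_A/Q̄_A)/(ΔP_B/P̄_B) = (-660/3507.0)/(5.48/52.88) ≈ -1.816.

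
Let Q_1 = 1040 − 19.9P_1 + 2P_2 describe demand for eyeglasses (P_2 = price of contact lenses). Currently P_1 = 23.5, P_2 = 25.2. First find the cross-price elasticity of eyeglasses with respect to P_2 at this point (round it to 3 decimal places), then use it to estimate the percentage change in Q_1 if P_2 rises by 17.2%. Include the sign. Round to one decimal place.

1.4%

At P_1 = 23.5, P_2 = 25.2: Q_1 = 622.75.
∂Q_1/∂P_2 = 2.
ε = (∂Q_1/∂P_2)(P_2/Q_1) = 2.0000 × 25.2/622.75 ≈ 0.081.
%ΔQ_1 ≈ ε × %ΔP_2 = 0.081 × (17.2%) = 1.4%.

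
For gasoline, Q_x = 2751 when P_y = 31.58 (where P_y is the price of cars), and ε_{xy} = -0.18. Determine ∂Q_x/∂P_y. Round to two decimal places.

-15.68

ε = (∂Q_x/∂P_y)·(P_y/Q_x) ⇒ ∂Q_x/∂P_y = ε·Q_x/P_y = -0.18 × 2751/31.58 ≈ -15.68.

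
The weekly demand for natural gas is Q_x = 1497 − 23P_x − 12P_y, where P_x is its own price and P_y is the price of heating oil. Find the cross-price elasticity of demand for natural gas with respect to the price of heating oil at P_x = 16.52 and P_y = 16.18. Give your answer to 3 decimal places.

At P_x = 16.52 and P_y = 16.18: Q_x = 922.88.
∂Q_x/∂P_y = -12.
ε = (∂Q_x/∂P_y)(P_y/Q_x) = -12 × (16.18/922.88) ≈ -0.210.
Since ε < 0, natural gas and heating oil are complements.

-0.210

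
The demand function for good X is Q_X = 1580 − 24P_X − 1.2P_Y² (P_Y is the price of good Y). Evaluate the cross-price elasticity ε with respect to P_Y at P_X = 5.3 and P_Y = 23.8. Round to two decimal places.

-1.76

At P_X = 5.3 and P_Y = 23.8: Q_X = 773.072.
∂Q_X/∂P_Y = -2.4P_Y = -2.4(23.8) = -57.1200.
ε = (∂Q_X/∂P_Y)(P_Y/Q_X) = -57.1200 × (23.8/773.072) ≈ -1.76.
ε < 0: complements.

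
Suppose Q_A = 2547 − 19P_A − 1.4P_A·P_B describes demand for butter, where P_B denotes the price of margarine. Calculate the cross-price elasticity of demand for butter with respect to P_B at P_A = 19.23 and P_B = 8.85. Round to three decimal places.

-0.123

At P_A = 19.23 and P_B = 8.85: Q_A = 1943.370.
∂Q_A/∂P_B = -1.4P_A = -1.4(19.23) = -26.9220.
ε = (∂Q_A/∂P_B)(P_B/Q_A) = -26.9220 × (8.85/1943.370) ≈ -0.123.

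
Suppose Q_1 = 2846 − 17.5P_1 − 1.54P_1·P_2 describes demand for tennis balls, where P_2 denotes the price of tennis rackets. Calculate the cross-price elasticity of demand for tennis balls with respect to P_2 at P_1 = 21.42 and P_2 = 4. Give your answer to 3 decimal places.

-0.056

At P_1 = 21.42 and P_2 = 4: Q_1 = 2339.203.
∂Q_1/∂P_2 = -1.54P_1 = -1.54(21.42) = -32.9868.
ε = (∂Q_1/∂P_2)(P_2/Q_1) = -32.9868 × (4/2339.203) ≈ -0.056.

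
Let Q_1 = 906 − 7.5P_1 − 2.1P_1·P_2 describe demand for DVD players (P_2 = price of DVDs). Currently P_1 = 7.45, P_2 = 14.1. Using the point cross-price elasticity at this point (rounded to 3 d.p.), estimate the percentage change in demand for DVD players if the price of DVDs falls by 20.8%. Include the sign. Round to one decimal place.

7.3%

At P_1 = 7.45, P_2 = 14.1: Q_1 = 629.530.
∂Q_1/∂P_2 = -2.1P_1 = -15.6450.
ε = (∂Q_1/∂P_2)(P_2/Q_1) = -15.6450 × 14.1/629.530 ≈ -0.350.
%ΔQ_1 ≈ ε × %ΔP_2 = -0.350 × (-20.8%) = 7.3%.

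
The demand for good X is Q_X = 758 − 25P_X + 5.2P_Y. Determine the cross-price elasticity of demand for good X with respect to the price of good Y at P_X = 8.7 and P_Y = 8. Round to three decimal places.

0.071

At P_X = 8.7 and P_Y = 8: Q_X = 582.1.
∂Q_X/∂P_Y = 5.2.
ε = (∂Q_X/∂P_Y)(P_Y/Q_X) = 5.2 × (8/582.1) ≈ 0.071.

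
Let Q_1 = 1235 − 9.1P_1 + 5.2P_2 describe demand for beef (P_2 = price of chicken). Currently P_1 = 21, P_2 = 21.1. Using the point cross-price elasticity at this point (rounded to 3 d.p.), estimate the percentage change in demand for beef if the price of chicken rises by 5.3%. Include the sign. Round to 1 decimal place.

0.5%

At P_1 = 21, P_2 = 21.1: Q_1 = 1153.62.
∂Q_1/∂P_2 = 5.2.
ε = (∂Q_1/∂P_2)(P_2/Q_1) = 5.2000 × 21.1/1153.62 ≈ 0.095.
%ΔQ_1 ≈ ε × %ΔP_2 = 0.095 × (5.3%) = 0.5%.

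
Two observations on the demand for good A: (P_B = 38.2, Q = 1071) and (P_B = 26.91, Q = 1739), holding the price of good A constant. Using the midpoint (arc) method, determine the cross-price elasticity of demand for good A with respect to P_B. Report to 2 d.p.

-1.37

ΔQ_A = 1739 − 1071 = 668; ΔP_B = 26.91 − 38.2 = -11.29.
Midpoints: Q̄_A = 1405.0, P̄_B = 32.55.
ε = (ΔQ_A/Q̄_A)/(ΔP_B/P̄_B) = (668/1405.0)/(-11.29/32.55) ≈ -1.37.
ε < 0: good A and good B are complements.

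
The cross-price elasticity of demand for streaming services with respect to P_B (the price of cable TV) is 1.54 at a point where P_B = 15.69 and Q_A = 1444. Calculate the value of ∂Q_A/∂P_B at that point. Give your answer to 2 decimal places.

ε = (∂Q_A/∂P_B)·(P_B/Q_A) ⇒ ∂Q_A/∂P_B = ε·Q_A/P_B = 1.54 × 1444/15.69 ≈ 141.73.

141.73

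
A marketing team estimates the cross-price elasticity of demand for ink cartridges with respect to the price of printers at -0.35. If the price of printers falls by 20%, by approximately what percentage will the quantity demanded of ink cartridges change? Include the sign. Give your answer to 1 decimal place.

%ΔQ ≈ ε × %ΔP of printers = -0.35 × (-20%) = 7.0%.
Demand for ink cartridges rises by about 7.0%.

7.0%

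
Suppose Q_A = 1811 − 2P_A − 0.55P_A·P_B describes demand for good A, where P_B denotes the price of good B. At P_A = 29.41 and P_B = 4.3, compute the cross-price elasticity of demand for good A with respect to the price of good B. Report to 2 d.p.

-0.04

At P_A = 29.41 and P_B = 4.3: Q_A = 1682.625.
∂Q_A/∂P_B = -0.55P_A = -0.55(29.41) = -16.1755.
ε = (∂Q_A/∂P_B)(P_B/Q_A) = -16.1755 × (4.3/1682.625) ≈ -0.04.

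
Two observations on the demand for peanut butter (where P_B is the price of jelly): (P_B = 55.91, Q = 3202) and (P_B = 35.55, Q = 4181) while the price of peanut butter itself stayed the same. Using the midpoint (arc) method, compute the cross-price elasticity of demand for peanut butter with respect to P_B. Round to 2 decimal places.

-0.60

ΔQ_A = 4181 − 3202 = 979; ΔP_B = 35.55 − 55.91 = -20.36.
Midpoints: Q̄_A = 3691.5, P̄_B = 45.73.
ε = (ΔQ_A/Q̄_A)/(ΔP_B/P̄_B) = (979/3691.5)/(-20.36/45.73) ≈ -0.60.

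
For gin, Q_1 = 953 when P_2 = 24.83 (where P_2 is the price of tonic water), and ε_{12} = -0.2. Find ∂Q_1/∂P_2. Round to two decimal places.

ε = (∂Q_1/∂P_2)·(P_2/Q_1) ⇒ ∂Q_1/∂P_2 = ε·Q_1/P_2 = -0.2 × 953/24.83 ≈ -7.68.

-7.68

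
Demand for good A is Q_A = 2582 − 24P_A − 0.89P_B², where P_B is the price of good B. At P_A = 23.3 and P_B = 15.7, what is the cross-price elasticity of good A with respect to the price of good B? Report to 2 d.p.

-0.24

At P_A = 23.3 and P_B = 15.7: Q_A = 1803.424.
∂Q_A/∂P_B = -1.78P_B = -1.78(15.7) = -27.9460.
ε = (∂Q_A/∂P_B)(P_B/Q_A) = -27.9460 × (15.7/1803.424) ≈ -0.24.
ε < 0: complements.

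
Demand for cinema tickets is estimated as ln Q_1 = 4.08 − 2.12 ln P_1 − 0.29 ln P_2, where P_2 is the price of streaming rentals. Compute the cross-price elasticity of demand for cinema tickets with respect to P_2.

In a log-linear (constant-elasticity) demand function, the coefficient on ln P_2 is the cross-price elasticity.
ε = -0.29. Negative, so cinema tickets and streaming rentals are complements.

-0.29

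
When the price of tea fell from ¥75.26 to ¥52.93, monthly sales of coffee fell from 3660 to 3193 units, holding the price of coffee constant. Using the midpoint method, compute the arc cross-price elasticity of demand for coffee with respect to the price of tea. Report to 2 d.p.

ΔQ_A = 3193 − 3660 = -467; ΔP_B = 52.93 − 75.26 = -22.33.
Midpoints: Q̄_A = 3426.5, P̄_B = 64.09.
ε = (ΔQ_A/Q̄_A)/(ΔP_B/P̄_B) = (-467/3426.5)/(-22.33/64.09) ≈ 0.39.

0.39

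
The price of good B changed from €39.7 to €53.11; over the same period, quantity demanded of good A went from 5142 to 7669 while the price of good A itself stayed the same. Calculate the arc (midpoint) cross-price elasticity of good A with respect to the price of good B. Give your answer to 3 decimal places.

ΔQ_A = 7669 − 5142 = 2527; ΔP_B = 53.11 − 39.7 = 13.41.
Midpoints: Q̄_A = 6405.5, P̄_B = 46.41.
ε = (ΔQ_A/Q̄_A)/(ΔP_B/P̄_B) = (2527/6405.5)/(13.41/46.41) ≈ 1.365.

1.365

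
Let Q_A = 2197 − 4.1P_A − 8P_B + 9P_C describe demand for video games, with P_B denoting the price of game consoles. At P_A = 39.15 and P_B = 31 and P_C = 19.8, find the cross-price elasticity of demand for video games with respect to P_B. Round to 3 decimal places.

-0.126

At P_A = 39.15 and P_B = 31 and P_C = 19.8: Q_A = 1966.685.
∂Q_A/∂P_B = -8.
ε = (∂Q_A/∂P_B)(P_B/Q_A) = -8 × (31/1966.685) ≈ -0.126.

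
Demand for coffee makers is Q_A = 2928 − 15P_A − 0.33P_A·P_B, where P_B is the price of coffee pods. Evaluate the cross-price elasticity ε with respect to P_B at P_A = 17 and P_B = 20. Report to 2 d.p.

At P_A = 17 and P_B = 20: Q_A = 2560.8.
∂Q_A/∂P_B = -0.33P_A = -0.33(17) = -5.6100.
ε = (∂Q_A/∂P_B)(P_B/Q_A) = -5.6100 × (20/2560.8) ≈ -0.04.
ε < 0: complements.

-0.04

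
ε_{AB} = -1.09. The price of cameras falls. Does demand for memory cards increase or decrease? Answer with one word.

increase

ε < 0 and the price of cameras falls, so the quantity of memory cards moves in the opposite direction: it increases.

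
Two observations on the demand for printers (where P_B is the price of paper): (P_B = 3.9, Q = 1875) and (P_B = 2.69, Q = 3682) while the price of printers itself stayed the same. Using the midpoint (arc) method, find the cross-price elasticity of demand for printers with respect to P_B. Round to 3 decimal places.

-1.771

ΔQ_A = 3682 − 1875 = 1807; ΔP_B = 2.69 − 3.9 = -1.21.
Midpoints: Q̄_A = 2778.5, P̄_B = 3.29.
ε = (ΔQ_A/Q̄_A)/(ΔP_B/P̄_B) = (1807/2778.5)/(-1.21/3.29) ≈ -1.771.
ε < 0: printers and paper are complements.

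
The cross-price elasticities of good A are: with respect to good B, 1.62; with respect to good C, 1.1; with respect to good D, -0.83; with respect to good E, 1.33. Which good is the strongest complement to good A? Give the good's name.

good D

Complements have ε < 0. The most negative value is -0.83 (good D).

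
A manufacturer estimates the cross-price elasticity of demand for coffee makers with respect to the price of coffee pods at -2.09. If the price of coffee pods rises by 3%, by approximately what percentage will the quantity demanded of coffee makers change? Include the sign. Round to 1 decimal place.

%ΔQ ≈ ε × %ΔP of coffee pods = -2.09 × (3%) = -6.3%.

-6.3%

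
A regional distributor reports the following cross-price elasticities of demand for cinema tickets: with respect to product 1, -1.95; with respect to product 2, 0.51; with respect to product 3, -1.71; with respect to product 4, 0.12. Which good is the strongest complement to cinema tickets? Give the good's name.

Complements have ε < 0. The most negative value is -1.95 (product 1).

product 1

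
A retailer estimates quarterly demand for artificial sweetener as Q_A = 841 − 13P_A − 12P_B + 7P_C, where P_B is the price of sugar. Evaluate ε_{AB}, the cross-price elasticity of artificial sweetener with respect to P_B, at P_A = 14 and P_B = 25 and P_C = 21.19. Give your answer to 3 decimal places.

At P_A = 14 and P_B = 25 and P_C = 21.19: Q_A = 507.33.
∂Q_A/∂P_B = -12.
ε = (∂Q_A/∂P_B)(P_B/Q_A) = -12 × (25/507.33) ≈ -0.591.
Since ε < 0, artificial sweetener and sugar are complements.

-0.591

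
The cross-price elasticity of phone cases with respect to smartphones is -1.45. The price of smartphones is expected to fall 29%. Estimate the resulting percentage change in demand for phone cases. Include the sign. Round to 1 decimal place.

42.1%

%ΔQ ≈ ε × %ΔP of smartphones = -1.45 × (-29%) = 42.1%.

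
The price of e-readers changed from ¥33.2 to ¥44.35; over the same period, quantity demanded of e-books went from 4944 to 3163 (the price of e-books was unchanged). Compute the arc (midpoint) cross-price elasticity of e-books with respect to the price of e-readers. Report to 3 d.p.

-1.528

ΔQ_A = 3163 − 4944 = -1781; ΔP_B = 44.35 − 33.2 = 11.15.
Midpoints: Q̄_A = 4053.5, P̄_B = 38.78.
ε = (ΔQ_A/Q̄_A)/(ΔP_B/P̄_B) = (-1781/4053.5)/(11.15/38.78) ≈ -1.528.
ε < 0: e-books and e-readers are complements.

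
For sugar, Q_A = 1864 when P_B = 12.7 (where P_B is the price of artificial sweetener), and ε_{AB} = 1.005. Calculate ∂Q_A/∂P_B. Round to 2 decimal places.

147.51

ε = (∂Q_A/∂P_B)·(P_B/Q_A) ⇒ ∂Q_A/∂P_B = ε·Q_A/P_B = 1.005 × 1864/12.7 ≈ 147.51.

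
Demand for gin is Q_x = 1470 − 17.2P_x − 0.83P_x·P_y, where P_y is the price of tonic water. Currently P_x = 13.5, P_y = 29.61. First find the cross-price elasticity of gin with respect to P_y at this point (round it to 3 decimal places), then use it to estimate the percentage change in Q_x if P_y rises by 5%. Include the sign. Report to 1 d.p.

At P_x = 13.5, P_y = 29.61: Q_x = 906.020.
∂Q_x/∂P_y = -0.83P_x = -11.2050.
ε = (∂Q_x/∂P_y)(P_y/Q_x) = -11.2050 × 29.61/906.020 ≈ -0.366.
%ΔQ_x ≈ ε × %ΔP_y = -0.366 × (5%) = -1.8%.

-1.8%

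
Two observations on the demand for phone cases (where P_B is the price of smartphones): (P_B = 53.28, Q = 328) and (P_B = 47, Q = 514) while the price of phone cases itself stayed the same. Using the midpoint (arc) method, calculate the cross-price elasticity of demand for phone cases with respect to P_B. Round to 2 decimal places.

-3.53

ΔQ_A = 514 − 328 = 186; ΔP_B = 47 − 53.28 = -6.28.
Midpoints: Q̄_A = 421.0, P̄_B = 50.14.
ε = (ΔQ_A/Q̄_A)/(ΔP_B/P̄_B) = (186/421.0)/(-6.28/50.14) ≈ -3.53.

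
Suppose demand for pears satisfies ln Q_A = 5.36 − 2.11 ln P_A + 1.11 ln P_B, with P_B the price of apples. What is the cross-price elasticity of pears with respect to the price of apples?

1.11

In a log-linear (constant-elasticity) demand function, the coefficient on ln P_B is the cross-price elasticity.
ε = 1.11. Positive, so pears and apples are substitutes.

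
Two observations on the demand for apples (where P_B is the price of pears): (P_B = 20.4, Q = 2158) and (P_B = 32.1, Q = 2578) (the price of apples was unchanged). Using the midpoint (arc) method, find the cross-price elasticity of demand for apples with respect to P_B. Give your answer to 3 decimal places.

ΔQ_A = 2578 − 2158 = 420; ΔP_B = 32.1 − 20.4 = 11.7.
Midpoints: Q̄_A = 2368.0, P̄_B = 26.25.
ε = (ΔQ_A/Q̄_A)/(ΔP_B/P̄_B) = (420/2368.0)/(11.7/26.25) ≈ 0.398.

0.398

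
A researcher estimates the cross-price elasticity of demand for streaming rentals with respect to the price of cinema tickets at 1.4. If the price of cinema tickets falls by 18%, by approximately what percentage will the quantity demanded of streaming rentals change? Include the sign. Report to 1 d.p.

-25.2%

%ΔQ ≈ ε × %ΔP of cinema tickets = 1.4 × (-18%) = -25.2%.
Demand for streaming rentals falls by about 25.2%.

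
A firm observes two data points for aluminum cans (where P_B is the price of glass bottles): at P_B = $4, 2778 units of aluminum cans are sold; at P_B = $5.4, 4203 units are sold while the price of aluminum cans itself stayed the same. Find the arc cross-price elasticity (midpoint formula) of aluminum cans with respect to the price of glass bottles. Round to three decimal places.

1.371

ΔQ_A = 4203 − 2778 = 1425; ΔP_B = 5.4 − 4 = 1.4.
Midpoints: Q̄_A = 3490.5, P̄_B = 4.70.
ε = (ΔQ_A/Q̄_A)/(ΔP_B/P̄_B) = (1425/3490.5)/(1.4/4.70) ≈ 1.371.
ε > 0: aluminum cans and glass bottles are substitutes.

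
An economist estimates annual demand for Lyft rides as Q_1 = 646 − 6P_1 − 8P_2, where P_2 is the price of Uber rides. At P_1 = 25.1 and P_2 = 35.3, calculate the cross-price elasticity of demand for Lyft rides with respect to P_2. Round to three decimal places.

At P_1 = 25.1 and P_2 = 35.3: Q_1 = 213.
∂Q_1/∂P_2 = -8.
ε = (∂Q_1/∂P_2)(P_2/Q_1) = -8 × (35.3/213) ≈ -1.326.
Since ε < 0, Lyft rides and Uber rides are complements.

-1.326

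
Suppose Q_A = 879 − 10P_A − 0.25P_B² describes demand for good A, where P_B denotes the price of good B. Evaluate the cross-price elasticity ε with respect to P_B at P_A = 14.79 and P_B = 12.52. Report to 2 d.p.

At P_A = 14.79 and P_B = 12.52: Q_A = 691.912.
∂Q_A/∂P_B = -0.5P_B = -0.5(12.52) = -6.2600.
ε = (∂Q_A/∂P_B)(P_B/Q_A) = -6.2600 × (12.52/691.912) ≈ -0.11.
ε < 0: complements.

-0.11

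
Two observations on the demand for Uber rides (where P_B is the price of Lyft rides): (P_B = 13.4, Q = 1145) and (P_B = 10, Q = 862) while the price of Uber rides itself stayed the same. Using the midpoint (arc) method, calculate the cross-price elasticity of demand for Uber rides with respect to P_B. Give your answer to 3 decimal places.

ΔQ_A = 862 − 1145 = -283; ΔP_B = 10 − 13.4 = -3.4.
Midpoints: Q̄_A = 1003.5, P̄_B = 11.70.
ε = (ΔQ_A/Q̄_A)/(ΔP_B/P̄_B) = (-283/1003.5)/(-3.4/11.70) ≈ 0.970.
ε > 0: Uber rides and Lyft rides are substitutes.

0.970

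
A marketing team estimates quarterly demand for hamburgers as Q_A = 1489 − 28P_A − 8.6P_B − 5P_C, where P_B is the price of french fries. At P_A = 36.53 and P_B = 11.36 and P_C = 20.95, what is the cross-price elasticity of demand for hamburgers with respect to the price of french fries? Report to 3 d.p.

At P_A = 36.53 and P_B = 11.36 and P_C = 20.95: Q_A = 263.714.
∂Q_A/∂P_B = -8.6.
ε = (∂Q_A/∂P_B)(P_B/Q_A) = -8.6 × (11.36/263.714) ≈ -0.370.

-0.370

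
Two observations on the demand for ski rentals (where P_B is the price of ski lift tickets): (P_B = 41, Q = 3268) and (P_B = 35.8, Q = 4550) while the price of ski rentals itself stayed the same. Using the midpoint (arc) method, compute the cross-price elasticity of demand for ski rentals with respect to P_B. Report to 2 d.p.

ΔQ_A = 4550 − 3268 = 1282; ΔP_B = 35.8 − 41 = -5.2.
Midpoints: Q̄_A = 3909.0, P̄_B = 38.40.
ε = (ΔQ_A/Q̄_A)/(ΔP_B/P̄_B) = (1282/3909.0)/(-5.2/38.40) ≈ -2.42.
ε < 0: ski rentals and ski lift tickets are complements.

-2.42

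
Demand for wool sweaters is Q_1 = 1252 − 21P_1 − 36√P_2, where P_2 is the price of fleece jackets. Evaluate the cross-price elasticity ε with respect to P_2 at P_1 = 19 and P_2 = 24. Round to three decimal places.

-0.130

At P_1 = 19 and P_2 = 24: Q_1 = 676.637.
∂Q_1/∂P_2 = -36/(2√P_2) = -36/(2√24) = -3.6742.
ε = (∂Q_1/∂P_2)(P_2/Q_1) = -3.6742 × (24/676.637) ≈ -0.130.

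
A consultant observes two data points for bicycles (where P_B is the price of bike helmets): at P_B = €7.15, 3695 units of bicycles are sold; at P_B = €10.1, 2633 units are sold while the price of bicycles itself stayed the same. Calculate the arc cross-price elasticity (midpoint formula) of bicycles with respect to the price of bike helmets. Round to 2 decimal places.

ΔQ_A = 2633 − 3695 = -1062; ΔP_B = 10.1 − 7.15 = 2.95.
Midpoints: Q̄_A = 3164.0, P̄_B = 8.62.
ε = (ΔQ_A/Q̄_A)/(ΔP_B/P̄_B) = (-1062/3164.0)/(2.95/8.62) ≈ -0.98.

-0.98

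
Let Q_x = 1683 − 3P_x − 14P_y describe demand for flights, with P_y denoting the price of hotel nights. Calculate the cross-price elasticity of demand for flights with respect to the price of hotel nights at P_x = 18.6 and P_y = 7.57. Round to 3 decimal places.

At P_x = 18.6 and P_y = 7.57: Q_x = 1521.22.
∂Q_x/∂P_y = -14.
ε = (∂Q_x/∂P_y)(P_y/Q_x) = -14 × (7.57/1521.22) ≈ -0.070.

-0.070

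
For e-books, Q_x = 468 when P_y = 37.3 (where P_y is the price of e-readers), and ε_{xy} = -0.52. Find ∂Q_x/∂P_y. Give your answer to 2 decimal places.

ε = (∂Q_x/∂P_y)·(P_y/Q_x) ⇒ ∂Q_x/∂P_y = ε·Q_x/P_y = -0.52 × 468/37.3 ≈ -6.52.

-6.52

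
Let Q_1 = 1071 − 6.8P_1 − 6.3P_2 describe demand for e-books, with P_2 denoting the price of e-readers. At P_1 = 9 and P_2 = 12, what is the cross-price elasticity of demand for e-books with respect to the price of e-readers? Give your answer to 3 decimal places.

-0.081

At P_1 = 9 and P_2 = 12: Q_1 = 934.2.
∂Q_1/∂P_2 = -6.3.
ε = (∂Q_1/∂P_2)(P_2/Q_1) = -6.3 × (12/934.2) ≈ -0.081.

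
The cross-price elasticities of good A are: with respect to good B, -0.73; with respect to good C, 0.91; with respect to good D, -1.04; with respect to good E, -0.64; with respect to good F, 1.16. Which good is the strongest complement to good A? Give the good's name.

good D

Complements have ε < 0. The most negative value is -1.04 (good D).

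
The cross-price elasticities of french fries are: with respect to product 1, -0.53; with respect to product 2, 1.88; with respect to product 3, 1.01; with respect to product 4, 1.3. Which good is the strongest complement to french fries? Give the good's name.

product 1

Complements have ε < 0. The most negative value is -0.53 (product 1).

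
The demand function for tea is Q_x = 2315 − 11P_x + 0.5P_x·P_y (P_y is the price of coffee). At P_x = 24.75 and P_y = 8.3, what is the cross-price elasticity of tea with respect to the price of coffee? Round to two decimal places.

0.05

At P_x = 24.75 and P_y = 8.3: Q_x = 2145.463.
∂Q_x/∂P_y = 0.5P_x = 0.5(24.75) = 12.3750.
ε = (∂Q_x/∂P_y)(P_y/Q_x) = 12.3750 × (8.3/2145.463) ≈ 0.05.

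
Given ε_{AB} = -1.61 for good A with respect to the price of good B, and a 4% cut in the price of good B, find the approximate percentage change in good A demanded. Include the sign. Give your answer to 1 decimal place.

%ΔQ ≈ ε × %ΔP of good B = -1.61 × (-4%) = 6.4%.

6.4%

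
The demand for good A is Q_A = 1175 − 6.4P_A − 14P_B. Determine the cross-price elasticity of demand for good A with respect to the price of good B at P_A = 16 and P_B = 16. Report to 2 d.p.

-0.26

At P_A = 16 and P_B = 16: Q_A = 848.6.
∂Q_A/∂P_B = -14.
ε = (∂Q_A/∂P_B)(P_B/Q_A) = -14 × (16/848.6) ≈ -0.26.
Since ε < 0, good A and good B are complements.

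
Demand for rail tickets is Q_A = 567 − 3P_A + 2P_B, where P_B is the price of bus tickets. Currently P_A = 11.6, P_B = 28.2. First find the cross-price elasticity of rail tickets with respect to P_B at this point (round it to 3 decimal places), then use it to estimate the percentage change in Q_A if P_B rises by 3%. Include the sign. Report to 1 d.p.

At P_A = 11.6, P_B = 28.2: Q_A = 588.6.
∂Q_A/∂P_B = 2.
ε = (∂Q_A/∂P_B)(P_B/Q_A) = 2.0000 × 28.2/588.6 ≈ 0.096.
%ΔQ_A ≈ ε × %ΔP_B = 0.096 × (3%) = 0.3%.

0.3%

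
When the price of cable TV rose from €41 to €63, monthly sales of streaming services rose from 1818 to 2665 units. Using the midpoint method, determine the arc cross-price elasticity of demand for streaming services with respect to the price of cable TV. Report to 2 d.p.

ΔQ_A = 2665 − 1818 = 847; ΔP_B = 63 − 41 = 22.
Midpoints: Q̄_A = 2241.5, P̄_B = 52.00.
ε = (ΔQ_A/Q̄_A)/(ΔP_B/P̄_B) = (847/2241.5)/(22/52.00) ≈ 0.89.

0.89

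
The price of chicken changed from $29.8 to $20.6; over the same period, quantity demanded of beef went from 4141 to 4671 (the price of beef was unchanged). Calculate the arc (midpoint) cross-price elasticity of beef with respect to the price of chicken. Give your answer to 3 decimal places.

ΔQ_A = 4671 − 4141 = 530; ΔP_B = 20.6 − 29.8 = -9.2.
Midpoints: Q̄_A = 4406.0, P̄_B = 25.20.
ε = (ΔQ_A/Q̄_A)/(ΔP_B/P̄_B) = (530/4406.0)/(-9.2/25.20) ≈ -0.329.
ε < 0: beef and chicken are complements.

-0.329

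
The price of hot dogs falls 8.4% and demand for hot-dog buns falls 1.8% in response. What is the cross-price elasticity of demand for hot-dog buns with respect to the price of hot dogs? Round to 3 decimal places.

ε = (%ΔQ of hot-dog buns) / (%ΔP of hot dogs) = (-1.8%) / (-8.4%) ≈ 0.214.

0.214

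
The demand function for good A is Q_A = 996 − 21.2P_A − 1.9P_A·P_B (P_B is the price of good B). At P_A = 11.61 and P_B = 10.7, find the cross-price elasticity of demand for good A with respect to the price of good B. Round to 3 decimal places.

At P_A = 11.61 and P_B = 10.7: Q_A = 513.837.
∂Q_A/∂P_B = -1.9P_A = -1.9(11.61) = -22.0590.
ε = (∂Q_A/∂P_B)(P_B/Q_A) = -22.0590 × (10.7/513.837) ≈ -0.459.

-0.459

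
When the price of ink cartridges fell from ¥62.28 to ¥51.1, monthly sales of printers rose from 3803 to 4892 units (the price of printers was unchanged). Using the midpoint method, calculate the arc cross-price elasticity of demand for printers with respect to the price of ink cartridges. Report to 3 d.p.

ΔQ_A = 4892 − 3803 = 1089; ΔP_B = 51.1 − 62.28 = -11.18.
Midpoints: Q̄_A = 4347.5, P̄_B = 56.69.
ε = (ΔQ_A/Q̄_A)/(ΔP_B/P̄_B) = (1089/4347.5)/(-11.18/56.69) ≈ -1.270.
ε < 0: printers and ink cartridges are complements.

-1.270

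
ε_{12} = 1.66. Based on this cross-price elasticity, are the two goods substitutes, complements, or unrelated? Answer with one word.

substitutes

ε = 1.66 > 0, so a higher price of good 2 raises demand for good 1: substitutes.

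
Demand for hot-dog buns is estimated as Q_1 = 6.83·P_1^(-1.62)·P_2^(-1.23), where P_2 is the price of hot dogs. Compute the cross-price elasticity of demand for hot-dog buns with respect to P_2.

-1.23

In a log-linear (constant-elasticity) demand function, the coefficient on the exponent of P_2 is the cross-price elasticity.
ε = -1.23. Negative, so hot-dog buns and hot dogs are complements.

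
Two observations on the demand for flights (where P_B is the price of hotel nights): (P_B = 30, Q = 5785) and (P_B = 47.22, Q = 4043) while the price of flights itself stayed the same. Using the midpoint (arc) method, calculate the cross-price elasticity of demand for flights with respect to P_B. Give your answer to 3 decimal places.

ΔQ_A = 4043 − 5785 = -1742; ΔP_B = 47.22 − 30 = 17.22.
Midpoints: Q̄_A = 4914.0, P̄_B = 38.61.
ε = (ΔQ_A/Q̄_A)/(ΔP_B/P̄_B) = (-1742/4914.0)/(17.22/38.61) ≈ -0.795.

-0.795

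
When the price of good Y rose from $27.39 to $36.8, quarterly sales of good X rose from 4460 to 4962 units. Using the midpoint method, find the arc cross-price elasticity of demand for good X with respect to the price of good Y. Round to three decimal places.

ΔQ_X = 4962 − 4460 = 502; ΔP_Y = 36.8 − 27.39 = 9.41.
Midpoints: Q̄_X = 4711.0, P̄_Y = 32.09.
ε = (ΔQ_X/Q̄_X)/(ΔP_Y/P̄_Y) = (502/4711.0)/(9.41/32.09) ≈ 0.363.
ε > 0: good X and good Y are substitutes.

0.363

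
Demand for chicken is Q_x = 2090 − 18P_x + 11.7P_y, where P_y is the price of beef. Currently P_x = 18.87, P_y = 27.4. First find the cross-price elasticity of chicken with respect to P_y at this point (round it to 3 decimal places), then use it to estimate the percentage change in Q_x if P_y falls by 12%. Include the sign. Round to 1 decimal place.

-1.9%

At P_x = 18.87, P_y = 27.4: Q_x = 2070.92.
∂Q_x/∂P_y = 11.7.
ε = (∂Q_x/∂P_y)(P_y/Q_x) = 11.7000 × 27.4/2070.92 ≈ 0.155.
%ΔQ_x ≈ ε × %ΔP_y = 0.155 × (-12%) = -1.9%.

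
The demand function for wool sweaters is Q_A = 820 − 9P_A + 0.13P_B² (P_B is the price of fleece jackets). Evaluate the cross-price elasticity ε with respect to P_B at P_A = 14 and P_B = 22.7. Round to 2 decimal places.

At P_A = 14 and P_B = 22.7: Q_A = 760.988.
∂Q_A/∂P_B = 0.26P_B = 0.26(22.7) = 5.9020.
ε = (∂Q_A/∂P_B)(P_B/Q_A) = 5.9020 × (22.7/760.988) ≈ 0.18.

0.18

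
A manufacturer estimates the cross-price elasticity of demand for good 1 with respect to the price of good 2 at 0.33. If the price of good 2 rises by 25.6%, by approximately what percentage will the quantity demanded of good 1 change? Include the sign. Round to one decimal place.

%ΔQ ≈ ε × %ΔP of good 2 = 0.33 × (25.6%) = 8.4%.
Demand for good 1 rises by about 8.4%.

8.4%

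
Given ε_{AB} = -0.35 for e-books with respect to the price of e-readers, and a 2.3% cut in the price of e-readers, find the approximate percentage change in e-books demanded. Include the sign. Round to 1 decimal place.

%ΔQ ≈ ε × %ΔP of e-readers = -0.35 × (-2.3%) = 0.8%.

0.8%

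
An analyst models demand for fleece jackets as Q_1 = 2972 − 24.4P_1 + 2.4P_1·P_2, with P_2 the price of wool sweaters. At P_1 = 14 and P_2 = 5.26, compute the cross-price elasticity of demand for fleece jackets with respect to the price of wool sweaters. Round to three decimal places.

0.063

At P_1 = 14 and P_2 = 5.26: Q_1 = 2807.136.
∂Q_1/∂P_2 = 2.4P_1 = 2.4(14) = 33.6000.
ε = (∂Q_1/∂P_2)(P_2/Q_1) = 33.6000 × (5.26/2807.136) ≈ 0.063.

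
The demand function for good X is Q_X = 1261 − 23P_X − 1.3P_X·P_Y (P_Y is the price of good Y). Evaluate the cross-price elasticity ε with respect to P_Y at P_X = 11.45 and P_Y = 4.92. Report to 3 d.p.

-0.079

At P_X = 11.45 and P_Y = 4.92: Q_X = 924.416.
∂Q_X/∂P_Y = -1.3P_X = -1.3(11.45) = -14.8850.
ε = (∂Q_X/∂P_Y)(P_Y/Q_X) = -14.8850 × (4.92/924.416) ≈ -0.079.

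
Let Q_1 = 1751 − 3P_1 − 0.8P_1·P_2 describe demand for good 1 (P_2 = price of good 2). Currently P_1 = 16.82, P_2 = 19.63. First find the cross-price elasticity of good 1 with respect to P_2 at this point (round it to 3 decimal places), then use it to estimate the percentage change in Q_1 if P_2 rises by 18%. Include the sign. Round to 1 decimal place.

At P_1 = 16.82, P_2 = 19.63: Q_1 = 1436.399.
∂Q_1/∂P_2 = -0.8P_1 = -13.4560.
ε = (∂Q_1/∂P_2)(P_2/Q_1) = -13.4560 × 19.63/1436.399 ≈ -0.184.
%ΔQ_1 ≈ ε × %ΔP_2 = -0.184 × (18%) = -3.3%.

-3.3%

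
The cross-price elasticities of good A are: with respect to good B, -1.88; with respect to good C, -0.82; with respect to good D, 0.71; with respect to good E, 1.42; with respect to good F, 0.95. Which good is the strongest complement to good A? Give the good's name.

Complements have ε < 0. The most negative value is -1.88 (good B).

good B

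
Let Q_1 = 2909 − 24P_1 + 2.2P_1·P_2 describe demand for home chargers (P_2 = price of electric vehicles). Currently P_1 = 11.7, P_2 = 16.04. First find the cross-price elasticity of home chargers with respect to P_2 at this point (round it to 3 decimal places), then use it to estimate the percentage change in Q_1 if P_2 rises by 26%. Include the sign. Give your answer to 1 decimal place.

3.5%

At P_1 = 11.7, P_2 = 16.04: Q_1 = 3041.070.
∂Q_1/∂P_2 = 2.2P_1 = 25.7400.
ε = (∂Q_1/∂P_2)(P_2/Q_1) = 25.7400 × 16.04/3041.070 ≈ 0.136.
%ΔQ_1 ≈ ε × %ΔP_2 = 0.136 × (26%) = 3.5%.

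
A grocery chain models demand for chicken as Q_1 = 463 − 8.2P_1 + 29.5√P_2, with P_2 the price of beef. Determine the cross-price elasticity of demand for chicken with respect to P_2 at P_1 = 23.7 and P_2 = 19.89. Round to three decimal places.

At P_1 = 23.7 and P_2 = 19.89: Q_1 = 400.225.
∂Q_1/∂P_2 = 29.5/(2√P_2) = 29.5/(2√19.89) = 3.3073.
ε = (∂Q_1/∂P_2)(P_2/Q_1) = 3.3073 × (19.89/400.225) ≈ 0.164.

0.164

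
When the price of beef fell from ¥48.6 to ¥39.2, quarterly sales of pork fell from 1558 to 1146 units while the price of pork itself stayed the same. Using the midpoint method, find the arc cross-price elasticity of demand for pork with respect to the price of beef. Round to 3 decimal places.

1.423

ΔQ_A = 1146 − 1558 = -412; ΔP_B = 39.2 − 48.6 = -9.4.
Midpoints: Q̄_A = 1352.0, P̄_B = 43.90.
ε = (ΔQ_A/Q̄_A)/(ΔP_B/P̄_B) = (-412/1352.0)/(-9.4/43.90) ≈ 1.423.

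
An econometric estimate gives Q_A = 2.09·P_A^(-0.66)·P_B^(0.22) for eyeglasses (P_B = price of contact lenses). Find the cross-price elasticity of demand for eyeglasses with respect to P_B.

0.22

In a log-linear (constant-elasticity) demand function, the coefficient on the exponent of P_B is the cross-price elasticity.
ε = 0.22. Positive, so eyeglasses and contact lenses are substitutes.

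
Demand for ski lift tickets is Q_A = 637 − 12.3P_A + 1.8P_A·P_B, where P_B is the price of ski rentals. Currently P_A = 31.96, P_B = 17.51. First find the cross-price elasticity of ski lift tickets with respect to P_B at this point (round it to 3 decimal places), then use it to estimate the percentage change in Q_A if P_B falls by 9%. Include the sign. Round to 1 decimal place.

-7.2%

At P_A = 31.96, P_B = 17.51: Q_A = 1251.207.
∂Q_A/∂P_B = 1.8P_A = 57.5280.
ε = (∂Q_A/∂P_B)(P_B/Q_A) = 57.5280 × 17.51/1251.207 ≈ 0.805.
%ΔQ_A ≈ ε × %ΔP_B = 0.805 × (-9%) = -7.2%.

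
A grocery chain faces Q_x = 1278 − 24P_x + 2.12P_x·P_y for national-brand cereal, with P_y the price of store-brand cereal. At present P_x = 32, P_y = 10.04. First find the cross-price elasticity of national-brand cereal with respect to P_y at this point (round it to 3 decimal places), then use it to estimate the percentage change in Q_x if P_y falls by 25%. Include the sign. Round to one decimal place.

At P_x = 32, P_y = 10.04: Q_x = 1191.114.
∂Q_x/∂P_y = 2.12P_x = 67.8400.
ε = (∂Q_x/∂P_y)(P_y/Q_x) = 67.8400 × 10.04/1191.114 ≈ 0.572.
%ΔQ_x ≈ ε × %ΔP_y = 0.572 × (-25%) = -14.3%.

-14.3%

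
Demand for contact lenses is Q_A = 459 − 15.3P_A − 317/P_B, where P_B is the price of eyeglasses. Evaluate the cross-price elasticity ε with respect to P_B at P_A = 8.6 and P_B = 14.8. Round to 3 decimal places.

At P_A = 8.6 and P_B = 14.8: Q_A = 306.001.
∂Q_A/∂P_B = 317/P_B² = 1.4472.
ε = (∂Q_A/∂P_B)(P_B/Q_A) = 1.4472 × (14.8/306.001) ≈ 0.070.

0.070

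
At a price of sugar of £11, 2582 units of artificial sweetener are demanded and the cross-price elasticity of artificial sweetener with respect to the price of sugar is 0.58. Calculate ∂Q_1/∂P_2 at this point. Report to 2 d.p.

136.14

ε = (∂Q_1/∂P_2)·(P_2/Q_1) ⇒ ∂Q_1/∂P_2 = ε·Q_1/P_2 = 0.58 × 2582/11 ≈ 136.14.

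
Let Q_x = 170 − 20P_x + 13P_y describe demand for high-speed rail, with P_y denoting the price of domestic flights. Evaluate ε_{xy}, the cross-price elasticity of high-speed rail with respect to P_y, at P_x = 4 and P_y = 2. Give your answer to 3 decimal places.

0.224

At P_x = 4 and P_y = 2: Q_x = 116.
∂Q_x/∂P_y = 13.
ε = (∂Q_x/∂P_y)(P_y/Q_x) = 13 × (2/116) ≈ 0.224.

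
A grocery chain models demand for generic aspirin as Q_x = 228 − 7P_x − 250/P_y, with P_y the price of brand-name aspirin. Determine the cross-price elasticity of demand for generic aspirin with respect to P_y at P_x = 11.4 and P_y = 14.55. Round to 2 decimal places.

0.13

At P_x = 11.4 and P_y = 14.55: Q_x = 131.018.
∂Q_x/∂P_y = 250/P_y² = 1.1809.
ε = (∂Q_x/∂P_y)(P_y/Q_x) = 1.1809 × (14.55/131.018) ≈ 0.13.
ε > 0: substitutes.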